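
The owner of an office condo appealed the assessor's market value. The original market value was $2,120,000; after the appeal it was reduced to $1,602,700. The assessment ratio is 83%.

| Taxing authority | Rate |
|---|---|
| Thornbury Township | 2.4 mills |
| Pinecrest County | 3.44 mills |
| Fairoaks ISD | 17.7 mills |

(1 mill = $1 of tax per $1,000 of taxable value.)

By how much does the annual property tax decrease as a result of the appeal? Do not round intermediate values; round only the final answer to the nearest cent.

$10,107.11

Old assessed value = $2,120,000 × 0.83 = $1,759,600
New assessed value = $1,602,700 × 0.83 = $1,330,241
Combined rate = 0.0024 + 0.00344 + 0.0177 = 0.02354
Old tax = $1,759,600 × 0.02354 = $41,420.984
New tax = $1,330,241 × 0.02354 = $31,313.87314
Reduction = $41,420.984 − $31,313.87314 = $10,107.11086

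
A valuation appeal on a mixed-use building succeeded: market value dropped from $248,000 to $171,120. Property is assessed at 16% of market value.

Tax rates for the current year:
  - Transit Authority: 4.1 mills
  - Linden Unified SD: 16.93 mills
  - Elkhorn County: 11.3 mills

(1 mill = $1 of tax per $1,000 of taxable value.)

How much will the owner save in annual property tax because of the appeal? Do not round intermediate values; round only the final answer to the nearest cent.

Old assessed value = $248,000 × 0.16 = $39,680
New assessed value = $171,120 × 0.16 = $27,379.2
Combined rate = 0.0041 + 0.01693 + 0.0113 = 0.03233
Old tax = $39,680 × 0.03233 = $1,282.8544
New tax = $27,379.2 × 0.03233 = $885.169536
Reduction = $1,282.8544 − $885.169536 = $397.684864

$397.68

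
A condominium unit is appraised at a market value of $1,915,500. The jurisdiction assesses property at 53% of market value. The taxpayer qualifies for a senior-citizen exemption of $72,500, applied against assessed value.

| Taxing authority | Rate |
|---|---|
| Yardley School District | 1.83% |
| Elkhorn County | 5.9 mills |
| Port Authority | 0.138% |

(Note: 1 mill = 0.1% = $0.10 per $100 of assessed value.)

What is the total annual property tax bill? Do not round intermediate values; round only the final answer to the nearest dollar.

$24,115

Assessed value = $1,915,500 × 0.53 = $1,015,215
Taxable value = $1,015,215 − $72,500 = $942,715
Yardley School District: $942,715 × 0.0183 = $17,251.6845
Elkhorn County: $942,715 × 0.0059 = $5,562.0185
Port Authority: $942,715 × 0.00138 = $1,300.9467
Total = $24,114.6497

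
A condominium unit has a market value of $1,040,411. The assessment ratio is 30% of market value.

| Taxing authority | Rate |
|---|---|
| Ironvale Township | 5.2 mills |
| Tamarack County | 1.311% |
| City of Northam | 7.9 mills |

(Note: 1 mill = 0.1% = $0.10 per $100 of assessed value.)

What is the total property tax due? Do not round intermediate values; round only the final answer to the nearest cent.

Assessed value = $1,040,411 × 0.3 = $312,123.3
Ironvale Township: $312,123.3 × 0.0052 = $1,623.04116
Tamarack County: $312,123.3 × 0.01311 = $4,091.936463
City of Northam: $312,123.3 × 0.0079 = $2,465.77407
Total = $8,180.751693

$8,180.75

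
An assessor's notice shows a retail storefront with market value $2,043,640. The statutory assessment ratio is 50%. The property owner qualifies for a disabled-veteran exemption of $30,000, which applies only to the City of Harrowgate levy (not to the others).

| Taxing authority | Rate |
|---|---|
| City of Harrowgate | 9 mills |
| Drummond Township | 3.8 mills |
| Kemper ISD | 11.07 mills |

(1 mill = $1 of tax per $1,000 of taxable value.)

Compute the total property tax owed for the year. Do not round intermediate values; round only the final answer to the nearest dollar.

Assessed value = $2,043,640 × 0.5 = $1,021,820
City of Harrowgate: ($1,021,820 − $30,000) × 0.009 = $991,820 × 0.009 = $8,926.38
Drummond Township: $1,021,820 × 0.0038 = $3,882.916
Kemper ISD: $1,021,820 × 0.01107 = $11,311.5474
Total = $24,120.8434

$24,121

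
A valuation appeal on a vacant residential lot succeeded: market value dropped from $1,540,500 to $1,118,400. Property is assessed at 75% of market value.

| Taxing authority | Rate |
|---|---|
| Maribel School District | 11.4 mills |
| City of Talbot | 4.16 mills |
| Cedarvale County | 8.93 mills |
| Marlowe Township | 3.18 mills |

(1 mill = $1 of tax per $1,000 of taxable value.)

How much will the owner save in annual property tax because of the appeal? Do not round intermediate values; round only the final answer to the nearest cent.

Old assessed value = $1,540,500 × 0.75 = $1,155,375
New assessed value = $1,118,400 × 0.75 = $838,800
Combined rate = 0.0114 + 0.00416 + 0.00893 + 0.00318 = 0.02767
Old tax = $1,155,375 × 0.02767 = $31,969.22625
New tax = $838,800 × 0.02767 = $23,209.596
Reduction = $31,969.22625 − $23,209.596 = $8,759.63025

$8,759.63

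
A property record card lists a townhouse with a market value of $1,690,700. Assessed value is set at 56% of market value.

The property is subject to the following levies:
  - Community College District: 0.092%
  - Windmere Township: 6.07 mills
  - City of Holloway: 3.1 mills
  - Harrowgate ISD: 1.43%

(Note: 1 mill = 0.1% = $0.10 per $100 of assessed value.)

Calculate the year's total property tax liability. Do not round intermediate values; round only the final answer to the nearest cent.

$23,092.26

Assessed value = $1,690,700 × 0.56 = $946,792
Community College District: $946,792 × 0.00092 = $871.04864
Windmere Township: $946,792 × 0.00607 = $5,747.02744
City of Holloway: $946,792 × 0.0031 = $2,935.0552
Harrowgate ISD: $946,792 × 0.0143 = $13,539.1256
Total = $23,092.25688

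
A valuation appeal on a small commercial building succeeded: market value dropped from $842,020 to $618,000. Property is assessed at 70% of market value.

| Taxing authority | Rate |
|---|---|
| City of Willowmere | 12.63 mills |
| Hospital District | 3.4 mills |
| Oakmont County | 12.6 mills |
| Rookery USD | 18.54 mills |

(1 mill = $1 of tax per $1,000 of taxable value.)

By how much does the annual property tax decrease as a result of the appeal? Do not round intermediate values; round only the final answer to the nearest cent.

$7,396.92

Old assessed value = $842,020 × 0.7 = $589,414
New assessed value = $618,000 × 0.7 = $432,600
Combined rate = 0.01263 + 0.0034 + 0.0126 + 0.01854 = 0.04717
Old tax = $589,414 × 0.04717 = $27,802.65838
New tax = $432,600 × 0.04717 = $20,405.742
Reduction = $27,802.65838 − $20,405.742 = $7,396.91638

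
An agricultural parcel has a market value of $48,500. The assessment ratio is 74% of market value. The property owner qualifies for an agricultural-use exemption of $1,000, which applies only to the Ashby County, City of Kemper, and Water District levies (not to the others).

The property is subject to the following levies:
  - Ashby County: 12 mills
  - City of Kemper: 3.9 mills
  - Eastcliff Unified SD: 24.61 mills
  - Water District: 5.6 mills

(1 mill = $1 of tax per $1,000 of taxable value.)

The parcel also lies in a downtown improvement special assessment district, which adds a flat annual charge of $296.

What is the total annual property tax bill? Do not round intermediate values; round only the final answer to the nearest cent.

$1,929.39

Assessed value = $48,500 × 0.74 = $35,890
Ashby County: ($35,890 − $1,000) × 0.012 = $34,890 × 0.012 = $418.68
City of Kemper: ($35,890 − $1,000) × 0.0039 = $34,890 × 0.0039 = $136.071
Eastcliff Unified SD: $35,890 × 0.02461 = $883.2529
Water District: ($35,890 − $1,000) × 0.0056 = $34,890 × 0.0056 = $195.384
Levies subtotal = $1,633.3879
Total = $1,633.3879 + $296 = $1,929.3879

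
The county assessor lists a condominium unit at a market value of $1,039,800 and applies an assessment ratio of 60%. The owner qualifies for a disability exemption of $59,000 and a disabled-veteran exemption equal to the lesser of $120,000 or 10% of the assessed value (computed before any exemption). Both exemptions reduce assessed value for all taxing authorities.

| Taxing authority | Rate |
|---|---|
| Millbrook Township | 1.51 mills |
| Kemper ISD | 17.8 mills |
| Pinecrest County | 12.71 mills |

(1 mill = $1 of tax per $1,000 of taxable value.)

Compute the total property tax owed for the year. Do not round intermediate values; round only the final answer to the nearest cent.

$16,089.79

Assessed value = $1,039,800 × 0.6 = $623,880
Disabled-veteran exemption = min($120,000, 10% × $623,880) = min($120,000, $62,388) = $62,388 (percentage binds)
Taxable value = $623,880 − $59,000 − $62,388 = $502,492
Millbrook Township: $502,492 × 0.00151 = $758.76292
Kemper ISD: $502,492 × 0.0178 = $8,944.3576
Pinecrest County: $502,492 × 0.01271 = $6,386.67332
Total = $16,089.79384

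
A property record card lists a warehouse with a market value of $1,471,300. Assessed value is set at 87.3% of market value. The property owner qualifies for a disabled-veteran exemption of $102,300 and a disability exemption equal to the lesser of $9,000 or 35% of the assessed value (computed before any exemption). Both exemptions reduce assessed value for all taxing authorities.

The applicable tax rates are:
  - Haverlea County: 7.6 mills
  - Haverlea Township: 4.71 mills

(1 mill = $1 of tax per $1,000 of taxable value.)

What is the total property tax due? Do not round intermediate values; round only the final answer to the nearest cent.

$14,441.41

Assessed value = $1,471,300 × 0.873 = $1,284,444.9
Disability exemption = min($9,000, 35% × $1,284,444.9) = min($9,000, $449,555.715) = $9,000 (dollar cap binds)
Taxable value = $1,284,444.9 − $102,300 − $9,000 = $1,173,144.9
Haverlea County: $1,173,144.9 × 0.0076 = $8,915.90124
Haverlea Township: $1,173,144.9 × 0.00471 = $5,525.512479
Total = $14,441.413719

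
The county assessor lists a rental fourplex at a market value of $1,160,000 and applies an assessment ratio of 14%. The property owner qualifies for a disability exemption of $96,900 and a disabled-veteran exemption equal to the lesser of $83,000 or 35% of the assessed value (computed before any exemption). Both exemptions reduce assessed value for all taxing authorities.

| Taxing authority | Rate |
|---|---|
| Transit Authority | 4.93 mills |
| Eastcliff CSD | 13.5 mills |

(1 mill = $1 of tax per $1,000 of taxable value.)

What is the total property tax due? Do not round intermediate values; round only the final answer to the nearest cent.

$159.60

Assessed value = $1,160,000 × 0.14 = $162,400
Disabled-veteran exemption = min($83,000, 35% × $162,400) = min($83,000, $56,840) = $56,840 (percentage binds)
Taxable value = $162,400 − $96,900 − $56,840 = $8,660
Transit Authority: $8,660 × 0.00493 = $42.6938
Eastcliff CSD: $8,660 × 0.0135 = $116.91
Total = $159.6038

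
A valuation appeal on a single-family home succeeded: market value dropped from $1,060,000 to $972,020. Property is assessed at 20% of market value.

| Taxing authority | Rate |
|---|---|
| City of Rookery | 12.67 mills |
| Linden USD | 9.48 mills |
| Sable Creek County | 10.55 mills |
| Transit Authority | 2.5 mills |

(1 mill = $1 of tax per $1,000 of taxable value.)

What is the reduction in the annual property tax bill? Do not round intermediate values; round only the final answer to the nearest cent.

Old assessed value = $1,060,000 × 0.2 = $212,000
New assessed value = $972,020 × 0.2 = $194,404
Combined rate = 0.01267 + 0.00948 + 0.01055 + 0.0025 = 0.0352
Old tax = $212,000 × 0.0352 = $7,462.4
New tax = $194,404 × 0.0352 = $6,843.0208
Reduction = $7,462.4 − $6,843.0208 = $619.3792

$619.38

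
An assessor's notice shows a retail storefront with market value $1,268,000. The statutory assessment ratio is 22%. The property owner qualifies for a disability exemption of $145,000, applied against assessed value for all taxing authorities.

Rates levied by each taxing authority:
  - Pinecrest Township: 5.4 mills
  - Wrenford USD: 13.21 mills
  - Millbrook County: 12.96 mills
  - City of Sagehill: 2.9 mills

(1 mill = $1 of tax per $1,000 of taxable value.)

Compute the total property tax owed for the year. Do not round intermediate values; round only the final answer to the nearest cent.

$4,617.60

Assessed value = $1,268,000 × 0.22 = $278,960
Taxable value = $278,960 − $145,000 = $133,960
Pinecrest Township: $133,960 × 0.0054 = $723.384
Wrenford USD: $133,960 × 0.01321 = $1,769.6116
Millbrook County: $133,960 × 0.01296 = $1,736.1216
City of Sagehill: $133,960 × 0.0029 = $388.484
Total = $723.384 + $1,769.6116 + $1,736.1216 + $388.484 = $4,617.6012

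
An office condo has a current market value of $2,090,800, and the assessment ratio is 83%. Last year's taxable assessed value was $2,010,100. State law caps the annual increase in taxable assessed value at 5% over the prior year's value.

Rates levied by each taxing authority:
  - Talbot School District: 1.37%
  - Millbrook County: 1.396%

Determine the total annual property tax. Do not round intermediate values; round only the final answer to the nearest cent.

Uncapped assessed value = $2,090,800 × 0.83 = $1,735,364
Cap limit = $2,010,100 × 1.05 = $2,110,605
Taxable assessed value = min($1,735,364, $2,110,605) = $1,735,364 (cap does not bind)
Talbot School District: $1,735,364 × 0.0137 = $23,774.4868
Millbrook County: $1,735,364 × 0.01396 = $24,225.68144
Total = $48,000.16824

$48,000.17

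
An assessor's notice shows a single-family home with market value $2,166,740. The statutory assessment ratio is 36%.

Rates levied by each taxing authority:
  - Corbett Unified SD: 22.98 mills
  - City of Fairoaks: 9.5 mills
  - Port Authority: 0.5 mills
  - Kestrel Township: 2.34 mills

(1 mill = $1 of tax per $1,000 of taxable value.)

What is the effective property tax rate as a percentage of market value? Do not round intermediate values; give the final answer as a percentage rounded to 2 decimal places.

Assessed value = $2,166,740 × 0.36 = $780,026.4
Corbett Unified SD: $780,026.4 × 0.02298 = $17,925.006672
City of Fairoaks: $780,026.4 × 0.0095 = $7,410.2508
Port Authority: $780,026.4 × 0.0005 = $390.0132
Kestrel Township: $780,026.4 × 0.00234 = $1,825.261776
Total tax = $27,550.532448
Effective rate = $27,550.532448 ÷ $2,166,740 = 1.27% of market value

1.27%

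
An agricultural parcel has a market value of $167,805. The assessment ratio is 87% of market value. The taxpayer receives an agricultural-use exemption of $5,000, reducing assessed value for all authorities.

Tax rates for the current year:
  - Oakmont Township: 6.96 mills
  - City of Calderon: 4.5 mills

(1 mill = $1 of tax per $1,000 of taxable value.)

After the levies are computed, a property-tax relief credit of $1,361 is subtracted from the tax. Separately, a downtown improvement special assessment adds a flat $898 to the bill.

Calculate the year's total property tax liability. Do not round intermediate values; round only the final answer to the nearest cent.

Assessed value = $167,805 × 0.87 = $145,990.35
Taxable value = $145,990.35 − $5,000 = $140,990.35
Oakmont Township: $140,990.35 × 0.00696 = $981.292836
City of Calderon: $140,990.35 × 0.0045 = $634.456575
Levies subtotal = $1,615.749411
After credit = $1,615.749411 − $1,361 = $254.749411
Total = $254.749411 + $898 = $1,152.749411

$1,152.75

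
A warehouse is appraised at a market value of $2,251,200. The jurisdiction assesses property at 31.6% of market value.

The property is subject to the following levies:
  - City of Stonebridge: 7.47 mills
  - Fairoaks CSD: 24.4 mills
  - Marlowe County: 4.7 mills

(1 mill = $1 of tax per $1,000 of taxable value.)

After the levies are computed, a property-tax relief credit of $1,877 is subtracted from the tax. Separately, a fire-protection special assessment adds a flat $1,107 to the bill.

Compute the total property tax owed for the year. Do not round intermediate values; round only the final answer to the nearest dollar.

$25,245

Assessed value = $2,251,200 × 0.316 = $711,379.2
City of Stonebridge: $711,379.2 × 0.00747 = $5,314.002624
Fairoaks CSD: $711,379.2 × 0.0244 = $17,357.65248
Marlowe County: $711,379.2 × 0.0047 = $3,343.48224
Levies subtotal = $26,015.137344
After credit = $26,015.137344 − $1,877 = $24,138.137344
Total = $24,138.137344 + $1,107 = $25,245.137344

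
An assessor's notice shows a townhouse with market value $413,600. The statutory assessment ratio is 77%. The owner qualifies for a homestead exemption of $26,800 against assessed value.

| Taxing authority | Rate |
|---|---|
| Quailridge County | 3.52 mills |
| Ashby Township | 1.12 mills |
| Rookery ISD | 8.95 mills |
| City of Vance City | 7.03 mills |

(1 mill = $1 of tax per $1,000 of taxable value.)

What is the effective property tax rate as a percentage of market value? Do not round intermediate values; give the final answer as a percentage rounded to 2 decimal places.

Assessed value = $413,600 × 0.77 = $318,472
Taxable value = $318,472 − $26,800 = $291,672
Quailridge County: $291,672 × 0.00352 = $1,026.68544
Ashby Township: $291,672 × 0.00112 = $326.67264
Rookery ISD: $291,672 × 0.00895 = $2,610.4644
City of Vance City: $291,672 × 0.00703 = $2,050.45416
Total tax = $6,014.27664
Effective rate = $6,014.27664 ÷ $413,600 = 1.45% of market value

1.45%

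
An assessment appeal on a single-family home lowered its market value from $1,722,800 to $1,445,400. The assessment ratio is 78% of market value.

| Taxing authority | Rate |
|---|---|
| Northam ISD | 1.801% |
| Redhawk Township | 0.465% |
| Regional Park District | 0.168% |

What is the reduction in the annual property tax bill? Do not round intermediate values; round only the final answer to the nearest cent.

Old assessed value = $1,722,800 × 0.78 = $1,343,784
New assessed value = $1,445,400 × 0.78 = $1,127,412
Combined rate = 0.01801 + 0.00465 + 0.00168 = 0.02434
Old tax = $1,343,784 × 0.02434 = $32,707.70256
New tax = $1,127,412 × 0.02434 = $27,441.20808
Reduction = $32,707.70256 − $27,441.20808 = $5,266.49448

$5,266.49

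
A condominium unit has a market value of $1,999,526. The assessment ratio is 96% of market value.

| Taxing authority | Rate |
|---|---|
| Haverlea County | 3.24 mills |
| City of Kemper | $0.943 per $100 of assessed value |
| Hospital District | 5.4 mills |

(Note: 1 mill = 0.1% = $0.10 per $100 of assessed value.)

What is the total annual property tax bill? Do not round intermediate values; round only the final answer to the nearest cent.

Assessed value = $1,999,526 × 0.96 = $1,919,544.96
Haverlea County: $1,919,544.96 × 0.00324 = $6,219.3256704
City of Kemper: $1,919,544.96 × 0.00943 = $18,101.3089728
Hospital District: $1,919,544.96 × 0.0054 = $10,365.542784
Total = $34,686.1774272

$34,686.18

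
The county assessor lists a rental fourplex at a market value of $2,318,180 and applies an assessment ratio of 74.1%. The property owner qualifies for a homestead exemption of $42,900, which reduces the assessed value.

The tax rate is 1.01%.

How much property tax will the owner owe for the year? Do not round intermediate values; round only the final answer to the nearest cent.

$16,916.20

Assessed value = $2,318,180 × 0.741 = $1,717,771.38
Taxable value = $1,717,771.38 − $42,900 = $1,674,871.38
Tax = $1,674,871.38 × 0.0101 = $16,916.200938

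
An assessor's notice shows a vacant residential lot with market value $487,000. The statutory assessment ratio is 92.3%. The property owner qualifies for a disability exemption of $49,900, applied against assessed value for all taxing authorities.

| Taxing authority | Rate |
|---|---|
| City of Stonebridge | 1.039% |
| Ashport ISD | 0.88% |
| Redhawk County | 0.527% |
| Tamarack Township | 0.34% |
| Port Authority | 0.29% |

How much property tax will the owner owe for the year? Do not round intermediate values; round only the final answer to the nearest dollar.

$12,292

Assessed value = $487,000 × 0.923 = $449,501
Taxable value = $449,501 − $49,900 = $399,601
City of Stonebridge: $399,601 × 0.01039 = $4,151.85439
Ashport ISD: $399,601 × 0.0088 = $3,516.4888
Redhawk County: $399,601 × 0.00527 = $2,105.89727
Tamarack Township: $399,601 × 0.0034 = $1,358.6434
Port Authority: $399,601 × 0.0029 = $1,158.8429
Total = $4,151.85439 + $3,516.4888 + $2,105.89727 + $1,358.6434 + $1,158.8429 = $12,291.72676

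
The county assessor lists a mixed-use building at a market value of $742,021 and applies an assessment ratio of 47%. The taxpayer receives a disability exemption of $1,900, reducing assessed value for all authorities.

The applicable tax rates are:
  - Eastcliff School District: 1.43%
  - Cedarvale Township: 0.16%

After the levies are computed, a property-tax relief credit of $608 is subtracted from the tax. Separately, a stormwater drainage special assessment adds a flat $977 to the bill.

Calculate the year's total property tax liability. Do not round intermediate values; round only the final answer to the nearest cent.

$5,883.91

Assessed value = $742,021 × 0.47 = $348,749.87
Taxable value = $348,749.87 − $1,900 = $346,849.87
Eastcliff School District: $346,849.87 × 0.0143 = $4,959.953141
Cedarvale Township: $346,849.87 × 0.0016 = $554.959792
Levies subtotal = $5,514.912933
After credit = $5,514.912933 − $608 = $4,906.912933
Total = $4,906.912933 + $977 = $5,883.912933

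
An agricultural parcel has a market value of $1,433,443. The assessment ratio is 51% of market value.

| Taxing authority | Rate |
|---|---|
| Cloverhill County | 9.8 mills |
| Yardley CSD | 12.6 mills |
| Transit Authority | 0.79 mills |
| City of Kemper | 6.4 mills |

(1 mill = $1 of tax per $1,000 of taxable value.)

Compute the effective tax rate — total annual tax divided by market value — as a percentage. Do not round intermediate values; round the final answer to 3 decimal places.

Assessed value = $1,433,443 × 0.51 = $731,055.93
Cloverhill County: $731,055.93 × 0.0098 = $7,164.348114
Yardley CSD: $731,055.93 × 0.0126 = $9,211.304718
Transit Authority: $731,055.93 × 0.00079 = $577.5341847
City of Kemper: $731,055.93 × 0.0064 = $4,678.757952
Total tax = $21,631.9449687
Effective rate = $21,631.9449687 ÷ $1,433,443 = 1.509% of market value

1.509%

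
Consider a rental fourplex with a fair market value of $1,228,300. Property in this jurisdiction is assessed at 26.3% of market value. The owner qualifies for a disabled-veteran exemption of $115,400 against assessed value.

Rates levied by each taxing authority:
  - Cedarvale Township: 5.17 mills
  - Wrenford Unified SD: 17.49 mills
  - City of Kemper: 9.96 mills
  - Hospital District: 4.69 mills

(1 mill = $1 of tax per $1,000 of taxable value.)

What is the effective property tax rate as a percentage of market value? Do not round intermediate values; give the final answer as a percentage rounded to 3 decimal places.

Assessed value = $1,228,300 × 0.263 = $323,042.9
Taxable value = $323,042.9 − $115,400 = $207,642.9
Cedarvale Township: $207,642.9 × 0.00517 = $1,073.513793
Wrenford Unified SD: $207,642.9 × 0.01749 = $3,631.674321
City of Kemper: $207,642.9 × 0.00996 = $2,068.123284
Hospital District: $207,642.9 × 0.00469 = $973.845201
Total tax = $7,747.156599
Effective rate = $7,747.156599 ÷ $1,228,300 = 0.631% of market value

0.631%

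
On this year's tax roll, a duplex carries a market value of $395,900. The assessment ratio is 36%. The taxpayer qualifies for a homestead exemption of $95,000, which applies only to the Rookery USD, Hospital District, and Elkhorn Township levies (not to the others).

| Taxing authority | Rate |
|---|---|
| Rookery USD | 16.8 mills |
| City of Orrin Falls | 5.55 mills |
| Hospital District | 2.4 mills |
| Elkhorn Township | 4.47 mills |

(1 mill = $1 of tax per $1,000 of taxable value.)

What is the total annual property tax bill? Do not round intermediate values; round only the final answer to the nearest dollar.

$1,916

Assessed value = $395,900 × 0.36 = $142,524
Rookery USD: ($142,524 − $95,000) × 0.0168 = $47,524 × 0.0168 = $798.4032
City of Orrin Falls: $142,524 × 0.00555 = $791.0082
Hospital District: ($142,524 − $95,000) × 0.0024 = $47,524 × 0.0024 = $114.0576
Elkhorn Township: ($142,524 − $95,000) × 0.00447 = $47,524 × 0.00447 = $212.43228
Total = $1,915.90128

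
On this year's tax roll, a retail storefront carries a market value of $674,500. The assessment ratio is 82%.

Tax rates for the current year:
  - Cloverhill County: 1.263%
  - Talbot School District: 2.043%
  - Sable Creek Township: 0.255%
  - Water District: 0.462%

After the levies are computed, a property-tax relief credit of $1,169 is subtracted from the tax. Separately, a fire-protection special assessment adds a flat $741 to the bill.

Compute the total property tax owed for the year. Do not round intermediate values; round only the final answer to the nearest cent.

Assessed value = $674,500 × 0.82 = $553,090
Cloverhill County: $553,090 × 0.01263 = $6,985.5267
Talbot School District: $553,090 × 0.02043 = $11,299.6287
Sable Creek Township: $553,090 × 0.00255 = $1,410.3795
Water District: $553,090 × 0.00462 = $2,555.2758
Levies subtotal = $22,250.8107
After credit = $22,250.8107 − $1,169 = $21,081.8107
Total = $21,081.8107 + $741 = $21,822.8107

$21,822.81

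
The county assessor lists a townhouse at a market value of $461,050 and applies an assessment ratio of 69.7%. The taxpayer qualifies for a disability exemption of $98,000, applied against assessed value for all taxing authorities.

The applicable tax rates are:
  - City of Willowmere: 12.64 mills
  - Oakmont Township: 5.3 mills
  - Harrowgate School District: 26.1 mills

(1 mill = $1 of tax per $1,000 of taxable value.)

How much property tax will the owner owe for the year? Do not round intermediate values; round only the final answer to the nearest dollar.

Assessed value = $461,050 × 0.697 = $321,351.85
Taxable value = $321,351.85 − $98,000 = $223,351.85
City of Willowmere: $223,351.85 × 0.01264 = $2,823.167384
Oakmont Township: $223,351.85 × 0.0053 = $1,183.764805
Harrowgate School District: $223,351.85 × 0.0261 = $5,829.483285
Total = $2,823.167384 + $1,183.764805 + $5,829.483285 = $9,836.415474

$9,836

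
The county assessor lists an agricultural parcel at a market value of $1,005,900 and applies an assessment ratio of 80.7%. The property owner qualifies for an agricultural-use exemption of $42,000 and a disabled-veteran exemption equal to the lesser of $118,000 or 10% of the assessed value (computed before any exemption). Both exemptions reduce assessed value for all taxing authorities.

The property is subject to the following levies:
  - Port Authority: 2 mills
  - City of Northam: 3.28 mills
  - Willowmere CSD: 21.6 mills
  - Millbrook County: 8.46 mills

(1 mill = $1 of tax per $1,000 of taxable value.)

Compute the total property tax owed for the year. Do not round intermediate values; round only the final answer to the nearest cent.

$24,334.60

Assessed value = $1,005,900 × 0.807 = $811,761.3
Disabled-veteran exemption = min($118,000, 10% × $811,761.3) = min($118,000, $81,176.13) = $81,176.13 (percentage binds)
Taxable value = $811,761.3 − $42,000 − $81,176.13 = $688,585.17
Port Authority: $688,585.17 × 0.002 = $1,377.17034
City of Northam: $688,585.17 × 0.00328 = $2,258.5593576
Willowmere CSD: $688,585.17 × 0.0216 = $14,873.439672
Millbrook County: $688,585.17 × 0.00846 = $5,825.4305382
Total = $24,334.5999078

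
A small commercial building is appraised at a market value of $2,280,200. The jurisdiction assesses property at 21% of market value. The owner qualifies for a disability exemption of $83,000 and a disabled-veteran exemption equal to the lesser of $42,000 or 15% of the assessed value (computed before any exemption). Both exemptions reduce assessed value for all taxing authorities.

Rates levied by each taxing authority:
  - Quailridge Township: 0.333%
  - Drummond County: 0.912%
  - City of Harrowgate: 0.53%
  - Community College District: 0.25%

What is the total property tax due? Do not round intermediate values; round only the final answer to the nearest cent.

$7,165.30

Assessed value = $2,280,200 × 0.21 = $478,842
Disabled-veteran exemption = min($42,000, 15% × $478,842) = min($42,000, $71,826.3) = $42,000 (dollar cap binds)
Taxable value = $478,842 − $83,000 − $42,000 = $353,842
Quailridge Township: $353,842 × 0.00333 = $1,178.29386
Drummond County: $353,842 × 0.00912 = $3,227.03904
City of Harrowgate: $353,842 × 0.0053 = $1,875.3626
Community College District: $353,842 × 0.0025 = $884.605
Total = $7,165.3005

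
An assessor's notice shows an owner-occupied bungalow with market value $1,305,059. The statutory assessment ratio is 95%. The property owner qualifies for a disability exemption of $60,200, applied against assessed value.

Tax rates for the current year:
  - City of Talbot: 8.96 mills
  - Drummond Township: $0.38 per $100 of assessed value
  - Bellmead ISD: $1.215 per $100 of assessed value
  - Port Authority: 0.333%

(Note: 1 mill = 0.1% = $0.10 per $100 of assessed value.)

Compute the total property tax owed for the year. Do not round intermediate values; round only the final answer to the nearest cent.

$33,312.07

Assessed value = $1,305,059 × 0.95 = $1,239,806.05
Taxable value = $1,239,806.05 − $60,200 = $1,179,606.05
City of Talbot: $1,179,606.05 × 0.00896 = $10,569.270208
Drummond Township: $1,179,606.05 × 0.0038 = $4,482.50299
Bellmead ISD: $1,179,606.05 × 0.01215 = $14,332.2135075
Port Authority: $1,179,606.05 × 0.00333 = $3,928.0881465
Total = $33,312.074852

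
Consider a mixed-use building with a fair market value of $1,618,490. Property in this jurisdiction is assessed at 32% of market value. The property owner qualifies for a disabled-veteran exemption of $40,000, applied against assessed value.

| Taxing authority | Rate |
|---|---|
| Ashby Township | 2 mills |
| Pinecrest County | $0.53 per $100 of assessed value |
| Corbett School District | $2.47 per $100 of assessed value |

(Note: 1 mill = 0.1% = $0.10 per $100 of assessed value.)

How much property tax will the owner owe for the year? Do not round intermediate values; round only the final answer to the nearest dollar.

Assessed value = $1,618,490 × 0.32 = $517,916.8
Taxable value = $517,916.8 − $40,000 = $477,916.8
Ashby Township: $477,916.8 × 0.002 = $955.8336
Pinecrest County: $477,916.8 × 0.0053 = $2,532.95904
Corbett School District: $477,916.8 × 0.0247 = $11,804.54496
Total = $15,293.3376

$15,293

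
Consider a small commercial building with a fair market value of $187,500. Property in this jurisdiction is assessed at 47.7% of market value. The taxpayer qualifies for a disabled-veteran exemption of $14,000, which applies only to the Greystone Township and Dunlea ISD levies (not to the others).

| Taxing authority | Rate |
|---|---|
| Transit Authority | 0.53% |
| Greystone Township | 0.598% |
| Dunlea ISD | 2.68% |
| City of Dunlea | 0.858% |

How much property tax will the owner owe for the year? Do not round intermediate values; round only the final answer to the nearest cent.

$3,714.23

Assessed value = $187,500 × 0.477 = $89,437.5
Transit Authority: $89,437.5 × 0.0053 = $474.01875
Greystone Township: ($89,437.5 − $14,000) × 0.00598 = $75,437.5 × 0.00598 = $451.11625
Dunlea ISD: ($89,437.5 − $14,000) × 0.0268 = $75,437.5 × 0.0268 = $2,021.725
City of Dunlea: $89,437.5 × 0.00858 = $767.37375
Total = $3,714.23375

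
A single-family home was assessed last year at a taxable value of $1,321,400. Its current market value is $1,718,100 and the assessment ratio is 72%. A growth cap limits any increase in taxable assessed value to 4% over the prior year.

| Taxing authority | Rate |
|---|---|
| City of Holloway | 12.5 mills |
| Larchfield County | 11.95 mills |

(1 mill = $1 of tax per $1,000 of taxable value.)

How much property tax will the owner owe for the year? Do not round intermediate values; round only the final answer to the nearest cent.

Uncapped assessed value = $1,718,100 × 0.72 = $1,237,032
Cap limit = $1,321,400 × 1.04 = $1,374,256
Taxable assessed value = min($1,237,032, $1,374,256) = $1,237,032 (cap does not bind)
City of Holloway: $1,237,032 × 0.0125 = $15,462.9
Larchfield County: $1,237,032 × 0.01195 = $14,782.5324
Total = $30,245.4324

$30,245.43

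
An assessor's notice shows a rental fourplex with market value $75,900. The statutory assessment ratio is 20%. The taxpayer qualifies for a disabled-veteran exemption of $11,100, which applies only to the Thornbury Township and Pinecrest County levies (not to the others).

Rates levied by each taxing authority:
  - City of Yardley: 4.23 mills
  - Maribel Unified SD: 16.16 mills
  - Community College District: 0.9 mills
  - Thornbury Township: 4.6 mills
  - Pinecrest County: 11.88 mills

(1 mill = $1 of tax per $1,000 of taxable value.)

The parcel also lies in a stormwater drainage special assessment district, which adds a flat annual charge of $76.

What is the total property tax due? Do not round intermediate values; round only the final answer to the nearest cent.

$466.42

Assessed value = $75,900 × 0.2 = $15,180
City of Yardley: $15,180 × 0.00423 = $64.2114
Maribel Unified SD: $15,180 × 0.01616 = $245.3088
Community College District: $15,180 × 0.0009 = $13.662
Thornbury Township: ($15,180 − $11,100) × 0.0046 = $4,080 × 0.0046 = $18.768
Pinecrest County: ($15,180 − $11,100) × 0.01188 = $4,080 × 0.01188 = $48.4704
Levies subtotal = $390.4206
Total = $390.4206 + $76 = $466.4206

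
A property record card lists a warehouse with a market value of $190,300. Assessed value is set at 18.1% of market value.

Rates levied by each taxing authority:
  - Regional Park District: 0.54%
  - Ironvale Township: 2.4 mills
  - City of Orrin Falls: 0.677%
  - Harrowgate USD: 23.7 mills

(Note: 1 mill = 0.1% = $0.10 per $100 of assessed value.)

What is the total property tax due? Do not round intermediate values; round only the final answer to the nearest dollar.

Assessed value = $190,300 × 0.181 = $34,444.3
Regional Park District: $34,444.3 × 0.0054 = $185.99922
Ironvale Township: $34,444.3 × 0.0024 = $82.66632
City of Orrin Falls: $34,444.3 × 0.00677 = $233.187911
Harrowgate USD: $34,444.3 × 0.0237 = $816.32991
Total = $1,318.183361

$1,318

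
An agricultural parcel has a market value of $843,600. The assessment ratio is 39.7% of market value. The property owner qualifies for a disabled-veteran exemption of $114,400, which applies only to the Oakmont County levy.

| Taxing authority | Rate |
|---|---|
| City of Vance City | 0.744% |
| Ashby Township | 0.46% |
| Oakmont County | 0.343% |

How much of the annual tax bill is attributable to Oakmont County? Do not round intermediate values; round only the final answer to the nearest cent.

Assessed value = $843,600 × 0.397 = $334,909.2
Oakmont County taxable value = $334,909.2 − $114,400 = $220,509.2
Oakmont County levy = $220,509.2 × 0.00343 = $756.346556

$756.35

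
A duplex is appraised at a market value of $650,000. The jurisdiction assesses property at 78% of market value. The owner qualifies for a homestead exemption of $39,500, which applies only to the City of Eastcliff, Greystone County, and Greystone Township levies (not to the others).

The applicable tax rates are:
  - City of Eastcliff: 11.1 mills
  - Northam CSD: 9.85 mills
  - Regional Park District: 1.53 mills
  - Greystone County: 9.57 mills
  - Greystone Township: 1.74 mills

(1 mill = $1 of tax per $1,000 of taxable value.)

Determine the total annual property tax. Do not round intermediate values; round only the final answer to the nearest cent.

Assessed value = $650,000 × 0.78 = $507,000
City of Eastcliff: ($507,000 − $39,500) × 0.0111 = $467,500 × 0.0111 = $5,189.25
Northam CSD: $507,000 × 0.00985 = $4,993.95
Regional Park District: $507,000 × 0.00153 = $775.71
Greystone County: ($507,000 − $39,500) × 0.00957 = $467,500 × 0.00957 = $4,473.975
Greystone Township: ($507,000 − $39,500) × 0.00174 = $467,500 × 0.00174 = $813.45
Total = $16,246.335

$16,246.34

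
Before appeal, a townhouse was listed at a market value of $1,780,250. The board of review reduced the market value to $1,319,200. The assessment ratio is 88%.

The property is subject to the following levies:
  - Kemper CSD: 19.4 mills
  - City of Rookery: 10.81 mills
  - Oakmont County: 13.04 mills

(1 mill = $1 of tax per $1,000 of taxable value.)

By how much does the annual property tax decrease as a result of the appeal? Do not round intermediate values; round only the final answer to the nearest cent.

$17,547.56

Old assessed value = $1,780,250 × 0.88 = $1,566,620
New assessed value = $1,319,200 × 0.88 = $1,160,896
Combined rate = 0.0194 + 0.01081 + 0.01304 = 0.04325
Old tax = $1,566,620 × 0.04325 = $67,756.315
New tax = $1,160,896 × 0.04325 = $50,208.752
Reduction = $67,756.315 − $50,208.752 = $17,547.563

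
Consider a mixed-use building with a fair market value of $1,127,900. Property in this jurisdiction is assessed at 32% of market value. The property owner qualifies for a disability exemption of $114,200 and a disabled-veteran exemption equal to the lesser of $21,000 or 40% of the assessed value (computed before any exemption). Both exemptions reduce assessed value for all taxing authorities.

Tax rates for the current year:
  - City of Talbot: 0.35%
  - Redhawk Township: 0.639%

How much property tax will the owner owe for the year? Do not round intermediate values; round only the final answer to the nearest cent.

Assessed value = $1,127,900 × 0.32 = $360,928
Disabled-veteran exemption = min($21,000, 40% × $360,928) = min($21,000, $144,371.2) = $21,000 (dollar cap binds)
Taxable value = $360,928 − $114,200 − $21,000 = $225,728
City of Talbot: $225,728 × 0.0035 = $790.048
Redhawk Township: $225,728 × 0.00639 = $1,442.40192
Total = $2,232.44992

$2,232.45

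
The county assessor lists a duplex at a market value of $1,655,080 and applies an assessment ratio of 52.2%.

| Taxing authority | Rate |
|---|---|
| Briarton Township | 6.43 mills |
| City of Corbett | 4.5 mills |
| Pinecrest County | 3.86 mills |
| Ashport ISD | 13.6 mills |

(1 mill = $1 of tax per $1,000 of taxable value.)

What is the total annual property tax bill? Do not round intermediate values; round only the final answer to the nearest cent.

$24,527.59

Assessed value = $1,655,080 × 0.522 = $863,951.76
Briarton Township: $863,951.76 × 0.00643 = $5,555.2098168
City of Corbett: $863,951.76 × 0.0045 = $3,887.78292
Pinecrest County: $863,951.76 × 0.00386 = $3,334.8537936
Ashport ISD: $863,951.76 × 0.0136 = $11,749.743936
Total = $5,555.2098168 + $3,887.78292 + $3,334.8537936 + $11,749.743936 = $24,527.5904664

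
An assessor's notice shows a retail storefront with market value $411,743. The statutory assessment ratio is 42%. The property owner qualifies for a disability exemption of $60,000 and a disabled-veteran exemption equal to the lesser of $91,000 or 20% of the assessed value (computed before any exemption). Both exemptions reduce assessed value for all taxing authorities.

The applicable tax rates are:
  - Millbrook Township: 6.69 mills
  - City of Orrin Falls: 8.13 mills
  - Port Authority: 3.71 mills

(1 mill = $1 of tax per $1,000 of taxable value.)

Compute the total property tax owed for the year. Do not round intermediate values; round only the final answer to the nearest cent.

Assessed value = $411,743 × 0.42 = $172,932.06
Disabled-veteran exemption = min($91,000, 20% × $172,932.06) = min($91,000, $34,586.412) = $34,586.412 (percentage binds)
Taxable value = $172,932.06 − $60,000 − $34,586.412 = $78,345.648
Millbrook Township: $78,345.648 × 0.00669 = $524.13238512
City of Orrin Falls: $78,345.648 × 0.00813 = $636.95011824
Port Authority: $78,345.648 × 0.00371 = $290.66235408
Total = $1,451.74485744

$1,451.74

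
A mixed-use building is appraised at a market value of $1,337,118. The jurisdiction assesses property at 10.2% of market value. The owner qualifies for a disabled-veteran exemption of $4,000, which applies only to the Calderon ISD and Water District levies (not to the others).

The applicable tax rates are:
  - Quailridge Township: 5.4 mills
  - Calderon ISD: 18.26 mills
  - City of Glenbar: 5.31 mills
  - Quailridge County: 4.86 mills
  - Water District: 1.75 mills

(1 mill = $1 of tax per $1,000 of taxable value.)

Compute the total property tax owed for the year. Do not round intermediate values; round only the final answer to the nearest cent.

Assessed value = $1,337,118 × 0.102 = $136,386.036
Quailridge Township: $136,386.036 × 0.0054 = $736.4845944
Calderon ISD: ($136,386.036 − $4,000) × 0.01826 = $132,386.036 × 0.01826 = $2,417.36901736
City of Glenbar: $136,386.036 × 0.00531 = $724.20985116
Quailridge County: $136,386.036 × 0.00486 = $662.83613496
Water District: ($136,386.036 − $4,000) × 0.00175 = $132,386.036 × 0.00175 = $231.675563
Total = $4,772.57516088

$4,772.58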